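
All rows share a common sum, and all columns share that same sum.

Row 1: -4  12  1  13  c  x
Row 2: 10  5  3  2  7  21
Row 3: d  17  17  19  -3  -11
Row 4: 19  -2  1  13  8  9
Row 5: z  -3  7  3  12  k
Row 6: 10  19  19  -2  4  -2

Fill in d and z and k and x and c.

d = 9, z = 4, k = 25, x = 6, c = 20

Rows 2 and 4 both sum to 48, so that's the common total.
Column 5: 7 − 3 + 8 + 12 + 4 = 28, so its missing entry is 48 − 28 = 20.
Row 3: 17 + 17 + 19 − 3 − 11 = 39, so its missing entry is 48 − 39 = 9.
Column 1: -4 + 10 + 9 + 19 + 10 = 44, so its missing entry is 48 − 44 = 4.
Row 5: 4 − 3 + 7 + 3 + 12 = 23, so its missing entry is 48 − 23 = 25.
Row 1: -4 + 12 + 1 + 13 + 20 = 42, so its missing entry is 48 − 42 = 6.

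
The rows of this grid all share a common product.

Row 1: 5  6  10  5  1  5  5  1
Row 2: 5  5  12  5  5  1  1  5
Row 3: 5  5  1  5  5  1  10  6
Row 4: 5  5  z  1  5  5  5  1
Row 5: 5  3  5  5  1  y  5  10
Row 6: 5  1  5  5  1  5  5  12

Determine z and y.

Rows 2 and 3 each multiply to 37500, so every row has product 37500.
Row 4: 5×5×1×5×5×5×1 = 3125, so the missing entry is 37500 ÷ 3125 = 12.
Row 5: 5×3×5×5×1×5×10 = 18750, so the missing entry is 37500 ÷ 18750 = 2.

z = 12, y = 2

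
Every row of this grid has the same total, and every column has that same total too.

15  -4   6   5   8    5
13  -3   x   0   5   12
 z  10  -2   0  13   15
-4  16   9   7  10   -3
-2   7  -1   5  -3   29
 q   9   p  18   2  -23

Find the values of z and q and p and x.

Rows 1 and 4 both sum to 35, so that's the common total.
Row 2: 13 − 3 + 0 + 5 + 12 = 27, so its missing entry is 35 − 27 = 8.
Row 3: 10 − 2 + 0 + 13 + 15 = 36, so its missing entry is 35 − 36 = -1.
Column 1: 15 + 13 − 1 − 4 − 2 = 21, so its missing entry is 35 − 21 = 14.
Row 6: 14 + 9 + 18 + 2 − 23 = 20, so its missing entry is 35 − 20 = 15.

z = -1, q = 14, p = 15, x = 8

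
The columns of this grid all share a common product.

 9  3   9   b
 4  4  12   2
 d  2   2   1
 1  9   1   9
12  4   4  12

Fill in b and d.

b = 4, d = 2

Columns 2 and 3 each multiply to 864, so every column has product 864.
Column 4: 2×1×9×12 = 216, so the missing entry is 864 ÷ 216 = 4.
Column 1: 9×4×1×12 = 432, so the missing entry is 864 ÷ 432 = 2.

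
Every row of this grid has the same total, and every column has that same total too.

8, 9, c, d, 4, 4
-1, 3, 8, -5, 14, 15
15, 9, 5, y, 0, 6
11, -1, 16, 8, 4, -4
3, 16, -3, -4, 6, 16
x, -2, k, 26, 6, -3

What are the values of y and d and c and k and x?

y = -1, d = 10, c = -1, k = 9, x = -2

Rows 2 and 4 both sum to 34, so that's the common total.
Row 3 has 15 + 9 + 5 + 0 + 6 = 35; the blank must be 34 − 35 = -1.
Column 4 has -5 − 1 + 8 − 4 + 26 = 24; the blank must be 34 − 24 = 10.
Row 1 has 8 + 9 + 10 + 4 + 4 = 35; the blank must be 34 − 35 = -1.
Column 1 has 8 − 1 + 15 + 11 + 3 = 36; the blank must be 34 − 36 = -2.
Row 6 has -2 − 2 + 26 + 6 − 3 = 25; the blank must be 34 − 25 = 9.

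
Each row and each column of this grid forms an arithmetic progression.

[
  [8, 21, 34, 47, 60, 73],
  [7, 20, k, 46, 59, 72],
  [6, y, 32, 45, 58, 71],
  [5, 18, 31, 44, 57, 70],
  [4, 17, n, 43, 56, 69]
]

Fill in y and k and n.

Along each row the entries change by 13 per step; down each column they change by -1.
Row 3: from 6 at column 1, stepping by 13 to column 2 gives 19.
Row 2: from 7 at column 1, stepping by 13 to column 3 gives 33.
Row 5: from 4 at column 1, stepping by 13 to column 3 gives 30.

y = 19, k = 33, n = 30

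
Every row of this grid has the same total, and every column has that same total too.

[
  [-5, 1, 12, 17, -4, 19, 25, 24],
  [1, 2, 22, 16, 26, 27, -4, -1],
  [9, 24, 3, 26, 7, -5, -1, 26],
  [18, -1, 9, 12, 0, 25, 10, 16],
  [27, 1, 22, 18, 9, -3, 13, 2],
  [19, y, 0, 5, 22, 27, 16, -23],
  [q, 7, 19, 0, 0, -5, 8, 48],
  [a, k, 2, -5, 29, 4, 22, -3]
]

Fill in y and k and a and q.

y = 23, k = 32, a = 8, q = 12

Rows 1 and 2 both sum to 89, so that's the common total.
Row 6: 19 + 0 + 5 + 22 + 27 + 16 − 23 = 66, so its missing entry is 89 − 66 = 23.
Column 2: 1 + 2 + 24 − 1 + 1 + 23 + 7 = 57, so its missing entry is 89 − 57 = 32.
Row 8: 32 + 2 − 5 + 29 + 4 + 22 − 3 = 81, so its missing entry is 89 − 81 = 8.
Row 7: 7 + 19 + 0 + 0 − 5 + 8 + 48 = 77, so its missing entry is 89 − 77 = 12.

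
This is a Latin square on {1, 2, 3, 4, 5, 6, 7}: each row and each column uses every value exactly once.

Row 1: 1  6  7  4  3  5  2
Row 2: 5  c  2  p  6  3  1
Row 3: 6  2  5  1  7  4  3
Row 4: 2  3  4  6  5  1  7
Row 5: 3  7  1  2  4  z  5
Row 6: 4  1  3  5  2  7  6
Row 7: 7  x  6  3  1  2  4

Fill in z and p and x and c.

Cell (5,6): row 5 already has {1, 2, 3, 4, 5, 7} → 6.
At (row 7, col 2): row 7 already has {1, 2, 3, 4, 6, 7}, so the value is 5.
For row 2, column 2: column 2 already has {1, 2, 3, 5, 6, 7}; that leaves 4.
At (row 2, col 4): row 2 already has {1, 2, 3, 4, 5, 6}, so the value is 7.

z = 6, p = 7, x = 5, c = 4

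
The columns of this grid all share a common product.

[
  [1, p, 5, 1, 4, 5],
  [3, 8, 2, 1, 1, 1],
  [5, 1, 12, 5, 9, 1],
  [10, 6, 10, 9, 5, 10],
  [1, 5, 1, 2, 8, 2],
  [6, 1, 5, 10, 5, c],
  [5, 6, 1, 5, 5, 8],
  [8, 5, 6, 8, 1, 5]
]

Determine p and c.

Columns 1 and 3 each multiply to 36000, so every column has product 36000.
Column 2: 8×1×6×5×1×6×5 = 7200, so the missing entry is 36000 ÷ 7200 = 5.
Column 6: 5×1×1×10×2×8×5 = 4000, so the missing entry is 36000 ÷ 4000 = 9.

p = 5, c = 9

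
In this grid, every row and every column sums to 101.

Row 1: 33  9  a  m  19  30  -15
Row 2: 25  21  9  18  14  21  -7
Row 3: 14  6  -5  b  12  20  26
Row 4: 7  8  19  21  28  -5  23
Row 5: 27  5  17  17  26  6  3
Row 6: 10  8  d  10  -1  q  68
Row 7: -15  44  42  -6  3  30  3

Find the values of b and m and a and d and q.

b = 28, m = 13, a = 12, d = 7, q = -1

The known cells in column 6 total 102, leaving 101 − 102 = -1 for the blank.
The known cells in row 3 total 73, leaving 101 − 73 = 28 for the blank.
The known cells in column 4 total 88, leaving 101 − 88 = 13 for the blank.
The known cells in row 1 total 89, leaving 101 − 89 = 12 for the blank.
The known cells in row 6 total 94, leaving 101 − 94 = 7 for the blank.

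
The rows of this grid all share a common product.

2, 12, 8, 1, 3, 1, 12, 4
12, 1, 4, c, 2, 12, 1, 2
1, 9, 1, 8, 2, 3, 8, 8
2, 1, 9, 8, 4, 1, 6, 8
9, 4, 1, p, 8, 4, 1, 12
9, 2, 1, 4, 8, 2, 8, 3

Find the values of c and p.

Rows 4 and 6 each multiply to 27648, so every row has product 27648.
Row 2: 12×1×4×2×12×1×2 = 2304, so the missing entry is 27648 ÷ 2304 = 12.
Row 5: 9×4×1×8×4×1×12 = 13824, so the missing entry is 27648 ÷ 13824 = 2.

c = 12, p = 2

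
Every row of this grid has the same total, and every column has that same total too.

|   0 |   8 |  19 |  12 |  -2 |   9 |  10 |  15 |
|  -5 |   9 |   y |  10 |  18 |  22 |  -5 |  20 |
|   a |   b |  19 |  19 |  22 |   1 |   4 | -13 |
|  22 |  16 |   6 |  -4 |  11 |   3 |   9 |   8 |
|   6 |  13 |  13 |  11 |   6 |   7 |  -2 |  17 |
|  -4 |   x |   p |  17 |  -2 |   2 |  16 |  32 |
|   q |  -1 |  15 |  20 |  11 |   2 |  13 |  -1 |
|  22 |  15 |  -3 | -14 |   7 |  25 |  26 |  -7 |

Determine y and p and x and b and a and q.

Rows 1 and 4 both sum to 71, so that's the common total.
Row 2: -5 + 9 + 10 + 18 + 22 − 5 + 20 = 69, so its missing entry is 71 − 69 = 2.
Row 7: -1 + 15 + 20 + 11 + 2 + 13 − 1 = 59, so its missing entry is 71 − 59 = 12.
Column 1: 0 − 5 + 22 + 6 − 4 + 12 + 22 = 53, so its missing entry is 71 − 53 = 18.
Row 3: 18 + 19 + 19 + 22 + 1 + 4 − 13 = 70, so its missing entry is 71 − 70 = 1.
Column 2: 8 + 9 + 1 + 16 + 13 − 1 + 15 = 61, so its missing entry is 71 − 61 = 10.
Row 6: -4 + 10 + 17 − 2 + 2 + 16 + 32 = 71, so its missing entry is 71 − 71 = 0.

y = 2, p = 0, x = 10, b = 1, a = 18, q = 12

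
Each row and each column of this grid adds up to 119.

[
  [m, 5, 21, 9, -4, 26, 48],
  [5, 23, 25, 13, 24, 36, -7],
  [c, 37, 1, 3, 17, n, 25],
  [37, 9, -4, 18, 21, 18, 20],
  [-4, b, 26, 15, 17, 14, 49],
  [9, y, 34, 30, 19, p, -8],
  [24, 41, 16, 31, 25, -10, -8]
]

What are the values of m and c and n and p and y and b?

Row 1: 5 + 21 + 9 − 4 + 26 + 48 = 105, so its missing entry is 119 − 105 = 14.
Column 1: 14 + 5 + 37 − 4 + 9 + 24 = 85, so its missing entry is 119 − 85 = 34.
Row 3: 34 + 37 + 1 + 3 + 17 + 25 = 117, so its missing entry is 119 − 117 = 2.
Column 6: 26 + 36 + 2 + 18 + 14 − 10 = 86, so its missing entry is 119 − 86 = 33.
Row 6: 9 + 34 + 30 + 19 + 33 − 8 = 117, so its missing entry is 119 − 117 = 2.
Row 5: -4 + 26 + 15 + 17 + 14 + 49 = 117, so its missing entry is 119 − 117 = 2.

m = 14, c = 34, n = 2, p = 33, y = 2, b = 2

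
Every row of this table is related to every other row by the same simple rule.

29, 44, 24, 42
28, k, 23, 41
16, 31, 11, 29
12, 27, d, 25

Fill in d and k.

The difference between any two rows is the same in every column — this is an addition table with the headers hidden.
Row 4 minus row 1 is 12 − 29 = -17, so its entry in column 3 is 24 + (-17) = 7.
Row 2 minus row 1 is 28 − 29 = -1, so its entry in column 2 is 44 + (-1) = 43.

d = 7, k = 43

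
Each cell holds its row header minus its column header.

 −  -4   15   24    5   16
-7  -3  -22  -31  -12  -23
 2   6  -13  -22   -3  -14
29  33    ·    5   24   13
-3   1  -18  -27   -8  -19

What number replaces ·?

14

29 − 15 = 14.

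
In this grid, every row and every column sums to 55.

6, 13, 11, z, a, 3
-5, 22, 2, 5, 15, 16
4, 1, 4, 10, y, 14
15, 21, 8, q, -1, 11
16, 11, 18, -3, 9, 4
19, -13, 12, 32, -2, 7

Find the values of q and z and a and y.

q = 1, z = 10, a = 12, y = 22

Row 3: 4 + 1 + 4 + 10 + 14 = 33, so its missing entry is 55 − 33 = 22.
Row 4: 15 + 21 + 8 − 1 + 11 = 54, so its missing entry is 55 − 54 = 1.
Column 5: 15 + 22 − 1 + 9 − 2 = 43, so its missing entry is 55 − 43 = 12.
Row 1: 6 + 13 + 11 + 12 + 3 = 45, so its missing entry is 55 − 45 = 10.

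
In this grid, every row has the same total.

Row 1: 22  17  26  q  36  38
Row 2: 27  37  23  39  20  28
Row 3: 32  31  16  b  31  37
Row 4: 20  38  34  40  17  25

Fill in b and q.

b = 27, q = 35

The complete rows each total 174.
Row 3 is missing 174 − 147 = 27 (since 32 + 31 + 16 + 31 + 37 = 147).
Row 1 is missing 174 − 139 = 35 (since 22 + 17 + 26 + 36 + 38 = 139).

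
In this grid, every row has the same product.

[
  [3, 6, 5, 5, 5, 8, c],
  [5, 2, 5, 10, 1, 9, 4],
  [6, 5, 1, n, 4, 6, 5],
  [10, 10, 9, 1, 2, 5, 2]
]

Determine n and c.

Rows 2 and 4 each multiply to 18000, so every row has product 18000.
Row 3: 6×5×1×4×6×5 = 3600, so the missing entry is 18000 ÷ 3600 = 5.
Row 1: 3×6×5×5×5×8 = 18000, so the missing entry is 18000 ÷ 18000 = 1.

n = 5, c = 1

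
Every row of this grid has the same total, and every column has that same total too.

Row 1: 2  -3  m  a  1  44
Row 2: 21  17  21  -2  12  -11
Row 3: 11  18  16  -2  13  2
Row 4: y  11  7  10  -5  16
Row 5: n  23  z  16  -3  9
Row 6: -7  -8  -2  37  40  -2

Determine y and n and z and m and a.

y = 19, n = 12, z = 1, m = 15, a = -1

Rows 2 and 3 both sum to 58, so that's the common total.
The known cells in column 4 total 59, leaving 58 − 59 = -1 for the blank.
The known cells in row 4 total 39, leaving 58 − 39 = 19 for the blank.
The known cells in column 1 total 46, leaving 58 − 46 = 12 for the blank.
The known cells in row 5 total 57, leaving 58 − 57 = 1 for the blank.
The known cells in row 1 total 43, leaving 58 − 43 = 15 for the blank.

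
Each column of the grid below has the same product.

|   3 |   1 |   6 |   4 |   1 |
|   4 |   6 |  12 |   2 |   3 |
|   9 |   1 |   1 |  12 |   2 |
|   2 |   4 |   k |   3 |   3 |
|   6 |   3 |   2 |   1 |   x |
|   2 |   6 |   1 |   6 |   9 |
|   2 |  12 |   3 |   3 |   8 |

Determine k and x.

Columns 1 and 4 each multiply to 5184, so every column has product 5184.
Column 3: 6×12×1×2×1×3 = 432, so the missing entry is 5184 ÷ 432 = 12.
Column 5: 1×3×2×3×9×8 = 1296, so the missing entry is 5184 ÷ 1296 = 4.

k = 12, x = 4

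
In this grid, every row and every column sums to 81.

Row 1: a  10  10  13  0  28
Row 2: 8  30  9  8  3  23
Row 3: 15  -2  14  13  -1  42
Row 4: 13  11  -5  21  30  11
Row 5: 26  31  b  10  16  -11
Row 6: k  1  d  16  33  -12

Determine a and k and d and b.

a = 20, k = -1, d = 44, b = 9

Row 5 has 26 + 31 + 10 + 16 − 11 = 72; the blank must be 81 − 72 = 9.
Column 3 has 10 + 9 + 14 − 5 + 9 = 37; the blank must be 81 − 37 = 44.
Row 6 has 1 + 44 + 16 + 33 − 12 = 82; the blank must be 81 − 82 = -1.
Row 1 has 10 + 10 + 13 + 0 + 28 = 61; the blank must be 81 − 61 = 20.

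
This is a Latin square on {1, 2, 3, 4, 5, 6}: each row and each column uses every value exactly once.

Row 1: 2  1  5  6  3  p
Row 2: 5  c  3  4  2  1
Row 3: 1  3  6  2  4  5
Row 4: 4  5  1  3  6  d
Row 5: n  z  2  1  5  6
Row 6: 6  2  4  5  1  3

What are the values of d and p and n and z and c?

At (row 5, col 1): column 1 already has {1, 2, 4, 5, 6}, so the value is 3.
At (row 2, col 2): row 2 already has {1, 2, 3, 4, 5}, so the value is 6.
At (row 1, col 6): row 1 already has {1, 2, 3, 5, 6}, so the value is 4.
At (row 5, col 2): row 5 already has {1, 2, 3, 5, 6}, so the value is 4.
Cell (4,6): row 4 already has {1, 3, 4, 5, 6} → 2.

d = 2, p = 4, n = 3, z = 4, c = 6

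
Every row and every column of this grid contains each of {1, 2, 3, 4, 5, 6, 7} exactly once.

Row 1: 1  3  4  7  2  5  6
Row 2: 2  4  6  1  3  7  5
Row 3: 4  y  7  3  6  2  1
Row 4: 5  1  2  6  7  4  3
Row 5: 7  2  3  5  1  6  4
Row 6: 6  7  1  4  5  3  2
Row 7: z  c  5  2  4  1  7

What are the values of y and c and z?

y = 5, c = 6, z = 3

At (row 3, col 2): row 3 already has {1, 2, 3, 4, 6, 7}, so the value is 5.
For row 7, column 2: column 2 already has {1, 2, 3, 4, 5, 7}; that leaves 6.
At (row 7, col 1): row 7 already has {1, 2, 4, 5, 6, 7}, so the value is 3.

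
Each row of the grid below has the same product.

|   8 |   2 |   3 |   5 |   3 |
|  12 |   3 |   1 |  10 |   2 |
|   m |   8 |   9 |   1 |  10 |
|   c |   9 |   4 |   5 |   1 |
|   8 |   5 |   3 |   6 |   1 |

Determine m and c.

m = 1, c = 4

Rows 1 and 2 each multiply to 720, so every row has product 720.
Row 3: 8×9×1×10 = 720, so the missing entry is 720 ÷ 720 = 1.
Row 4: 9×4×5×1 = 180, so the missing entry is 720 ÷ 180 = 4.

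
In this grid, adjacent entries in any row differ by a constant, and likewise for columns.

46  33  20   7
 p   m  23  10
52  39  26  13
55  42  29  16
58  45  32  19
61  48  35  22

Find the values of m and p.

m = 36, p = 49

Along each row the entries change by -13 per step; down each column they change by 3.
Row 2: from 23 at column 3, stepping by -13 to column 2 gives 36.
Row 2: from 23 at column 3, stepping by -13 to column 1 gives 49.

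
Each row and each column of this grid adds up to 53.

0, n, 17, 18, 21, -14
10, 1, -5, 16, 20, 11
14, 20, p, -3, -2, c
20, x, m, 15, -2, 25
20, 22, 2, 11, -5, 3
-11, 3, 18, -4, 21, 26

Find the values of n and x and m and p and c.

n = 11, x = -4, m = -1, p = 22, c = 2

Row 1: 0 + 17 + 18 + 21 − 14 = 42, so its missing entry is 53 − 42 = 11.
Column 2: 11 + 1 + 20 + 22 + 3 = 57, so its missing entry is 53 − 57 = -4.
Row 4: 20 − 4 + 15 − 2 + 25 = 54, so its missing entry is 53 − 54 = -1.
Column 3: 17 − 5 − 1 + 2 + 18 = 31, so its missing entry is 53 − 31 = 22.
Row 3: 14 + 20 + 22 − 3 − 2 = 51, so its missing entry is 53 − 51 = 2.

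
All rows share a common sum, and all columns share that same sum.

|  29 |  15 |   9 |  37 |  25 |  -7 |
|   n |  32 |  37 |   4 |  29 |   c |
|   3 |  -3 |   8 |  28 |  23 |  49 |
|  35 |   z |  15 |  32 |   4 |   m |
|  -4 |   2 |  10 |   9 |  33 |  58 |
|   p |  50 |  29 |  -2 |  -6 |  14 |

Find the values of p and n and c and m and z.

Rows 1 and 3 both sum to 108, so that's the common total.
The known cells in column 2 total 96, leaving 108 − 96 = 12 for the blank.
The known cells in row 6 total 85, leaving 108 − 85 = 23 for the blank.
The known cells in column 1 total 86, leaving 108 − 86 = 22 for the blank.
The known cells in row 2 total 124, leaving 108 − 124 = -16 for the blank.
The known cells in row 4 total 98, leaving 108 − 98 = 10 for the blank.

p = 23, n = 22, c = -16, m = 10, z = 12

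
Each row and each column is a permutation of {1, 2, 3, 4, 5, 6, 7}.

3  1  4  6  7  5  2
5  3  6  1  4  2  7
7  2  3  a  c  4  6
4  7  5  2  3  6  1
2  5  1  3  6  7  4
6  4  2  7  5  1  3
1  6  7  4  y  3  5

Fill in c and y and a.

At (row 3, col 4): column 4 already has {1, 2, 3, 4, 6, 7}, so the value is 5.
For row 3, column 5: row 3 already has {2, 3, 4, 5, 6, 7}; that leaves 1.
For row 7, column 5: row 7 already has {1, 3, 4, 5, 6, 7}; that leaves 2.

c = 1, y = 2, a = 5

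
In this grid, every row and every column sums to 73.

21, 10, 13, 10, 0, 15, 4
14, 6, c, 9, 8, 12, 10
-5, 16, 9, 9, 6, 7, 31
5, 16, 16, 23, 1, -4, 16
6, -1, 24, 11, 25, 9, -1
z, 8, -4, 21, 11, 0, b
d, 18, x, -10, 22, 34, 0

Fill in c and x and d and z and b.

c = 14, x = 1, d = 8, z = 24, b = 13

Row 2 has 14 + 6 + 9 + 8 + 12 + 10 = 59; the blank must be 73 − 59 = 14.
Column 3 has 13 + 14 + 9 + 16 + 24 − 4 = 72; the blank must be 73 − 72 = 1.
Column 7 has 4 + 10 + 31 + 16 − 1 + 0 = 60; the blank must be 73 − 60 = 13.
Row 6 has 8 − 4 + 21 + 11 + 0 + 13 = 49; the blank must be 73 − 49 = 24.
Row 7 has 18 + 1 − 10 + 22 + 34 + 0 = 65; the blank must be 73 − 65 = 8.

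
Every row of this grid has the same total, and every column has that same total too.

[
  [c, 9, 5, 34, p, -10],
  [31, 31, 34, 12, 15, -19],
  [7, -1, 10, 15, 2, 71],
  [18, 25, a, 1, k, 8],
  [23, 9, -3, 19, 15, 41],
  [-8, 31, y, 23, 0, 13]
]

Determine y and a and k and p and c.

Rows 2 and 3 both sum to 104, so that's the common total.
Column 1: 31 + 7 + 18 + 23 − 8 = 71, so its missing entry is 104 − 71 = 33.
Row 1: 33 + 9 + 5 + 34 − 10 = 71, so its missing entry is 104 − 71 = 33.
Column 5: 33 + 15 + 2 + 15 + 0 = 65, so its missing entry is 104 − 65 = 39.
Row 4: 18 + 25 + 1 + 39 + 8 = 91, so its missing entry is 104 − 91 = 13.
Row 6: -8 + 31 + 23 + 0 + 13 = 59, so its missing entry is 104 − 59 = 45.

y = 45, a = 13, k = 39, p = 33, c = 33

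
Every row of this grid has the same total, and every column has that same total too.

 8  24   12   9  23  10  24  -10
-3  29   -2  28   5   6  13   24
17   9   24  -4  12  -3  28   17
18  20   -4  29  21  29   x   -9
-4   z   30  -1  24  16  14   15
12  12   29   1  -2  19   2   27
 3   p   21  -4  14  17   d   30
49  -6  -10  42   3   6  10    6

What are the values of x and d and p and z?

x = -4, d = 13, p = 6, z = 6

Rows 1 and 2 both sum to 100, so that's the common total.
Row 5 has -4 + 30 − 1 + 24 + 16 + 14 + 15 = 94; the blank must be 100 − 94 = 6.
Column 2 has 24 + 29 + 9 + 20 + 6 + 12 − 6 = 94; the blank must be 100 − 94 = 6.
Row 7 has 3 + 6 + 21 − 4 + 14 + 17 + 30 = 87; the blank must be 100 − 87 = 13.
Row 4 has 18 + 20 − 4 + 29 + 21 + 29 − 9 = 104; the blank must be 100 − 104 = -4.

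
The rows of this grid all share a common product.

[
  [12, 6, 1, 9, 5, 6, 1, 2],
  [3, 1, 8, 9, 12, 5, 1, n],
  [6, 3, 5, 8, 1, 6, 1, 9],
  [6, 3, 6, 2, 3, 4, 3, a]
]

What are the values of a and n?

a = 5, n = 3

Rows 1 and 3 each multiply to 38880, so every row has product 38880.
Row 4: 6×3×6×2×3×4×3 = 7776, so the missing entry is 38880 ÷ 7776 = 5.
Row 2: 3×1×8×9×12×5×1 = 12960, so the missing entry is 38880 ÷ 12960 = 3.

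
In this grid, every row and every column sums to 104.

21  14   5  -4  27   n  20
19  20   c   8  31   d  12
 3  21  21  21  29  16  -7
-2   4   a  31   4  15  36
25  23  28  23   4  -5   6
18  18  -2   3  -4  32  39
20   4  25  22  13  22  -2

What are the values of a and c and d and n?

Row 4: -2 + 4 + 31 + 4 + 15 + 36 = 88, so its missing entry is 104 − 88 = 16.
Column 3: 5 + 21 + 16 + 28 − 2 + 25 = 93, so its missing entry is 104 − 93 = 11.
Row 1: 21 + 14 + 5 − 4 + 27 + 20 = 83, so its missing entry is 104 − 83 = 21.
Row 2: 19 + 20 + 11 + 8 + 31 + 12 = 101, so its missing entry is 104 − 101 = 3.

a = 16, c = 11, d = 3, n = 21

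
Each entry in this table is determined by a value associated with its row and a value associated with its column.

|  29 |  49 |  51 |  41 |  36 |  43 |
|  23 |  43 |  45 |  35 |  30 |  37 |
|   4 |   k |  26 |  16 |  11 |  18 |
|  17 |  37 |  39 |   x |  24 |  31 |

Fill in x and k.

The difference between any two rows is the same in every column — this is an addition table with the headers hidden.
Row 4 minus row 1 is 24 − 36 = -12, so its entry in column 4 is 41 + (-12) = 29.
Row 3 minus row 1 is 11 − 36 = -25, so its entry in column 2 is 49 + (-25) = 24.

x = 29, k = 24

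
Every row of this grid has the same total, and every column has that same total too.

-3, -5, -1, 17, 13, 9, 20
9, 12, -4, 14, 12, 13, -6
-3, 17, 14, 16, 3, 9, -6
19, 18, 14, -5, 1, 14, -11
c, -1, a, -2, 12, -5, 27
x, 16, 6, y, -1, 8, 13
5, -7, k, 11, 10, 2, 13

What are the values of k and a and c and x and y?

Rows 1 and 2 both sum to 50, so that's the common total.
The known cells in row 7 total 34, leaving 50 − 34 = 16 for the blank.
The known cells in column 3 total 45, leaving 50 − 45 = 5 for the blank.
The known cells in row 5 total 36, leaving 50 − 36 = 14 for the blank.
The known cells in column 1 total 41, leaving 50 − 41 = 9 for the blank.
The known cells in row 6 total 51, leaving 50 − 51 = -1 for the blank.

k = 16, a = 5, c = 14, x = 9, y = -1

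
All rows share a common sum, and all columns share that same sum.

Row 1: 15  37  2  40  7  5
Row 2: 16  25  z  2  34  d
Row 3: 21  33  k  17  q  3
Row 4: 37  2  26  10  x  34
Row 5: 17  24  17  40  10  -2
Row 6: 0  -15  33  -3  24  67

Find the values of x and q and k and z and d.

x = -3, q = 34, k = -2, z = 30, d = -1

Rows 1 and 5 both sum to 106, so that's the common total.
Row 4: 37 + 2 + 26 + 10 + 34 = 109, so its missing entry is 106 − 109 = -3.
Column 5: 7 + 34 − 3 + 10 + 24 = 72, so its missing entry is 106 − 72 = 34.
Column 6: 5 + 3 + 34 − 2 + 67 = 107, so its missing entry is 106 − 107 = -1.
Row 2: 16 + 25 + 2 + 34 − 1 = 76, so its missing entry is 106 − 76 = 30.
Row 3: 21 + 33 + 17 + 34 + 3 = 108, so its missing entry is 106 − 108 = -2.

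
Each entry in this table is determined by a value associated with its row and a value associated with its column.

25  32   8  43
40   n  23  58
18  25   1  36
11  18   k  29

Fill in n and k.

The difference between any two rows is the same in every column — this is an addition table with the headers hidden.
Row 2 minus row 1 is 40 − 25 = 15, so its entry in column 2 is 32 + 15 = 47.
Row 4 minus row 1 is 11 − 25 = -14, so its entry in column 3 is 8 + (-14) = -6.

n = 47, k = -6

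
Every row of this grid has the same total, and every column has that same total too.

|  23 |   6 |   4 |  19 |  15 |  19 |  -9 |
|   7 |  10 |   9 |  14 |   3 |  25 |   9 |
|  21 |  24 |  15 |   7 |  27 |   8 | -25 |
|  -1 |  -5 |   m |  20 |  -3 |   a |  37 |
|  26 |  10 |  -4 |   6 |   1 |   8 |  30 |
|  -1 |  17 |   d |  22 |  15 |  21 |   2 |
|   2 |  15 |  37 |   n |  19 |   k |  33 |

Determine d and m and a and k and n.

Rows 1 and 2 both sum to 77, so that's the common total.
The known cells in column 4 total 88, leaving 77 − 88 = -11 for the blank.
The known cells in row 7 total 95, leaving 77 − 95 = -18 for the blank.
The known cells in column 6 total 63, leaving 77 − 63 = 14 for the blank.
The known cells in row 4 total 62, leaving 77 − 62 = 15 for the blank.
The known cells in row 6 total 76, leaving 77 − 76 = 1 for the blank.

d = 1, m = 15, a = 14, k = -18, n = -11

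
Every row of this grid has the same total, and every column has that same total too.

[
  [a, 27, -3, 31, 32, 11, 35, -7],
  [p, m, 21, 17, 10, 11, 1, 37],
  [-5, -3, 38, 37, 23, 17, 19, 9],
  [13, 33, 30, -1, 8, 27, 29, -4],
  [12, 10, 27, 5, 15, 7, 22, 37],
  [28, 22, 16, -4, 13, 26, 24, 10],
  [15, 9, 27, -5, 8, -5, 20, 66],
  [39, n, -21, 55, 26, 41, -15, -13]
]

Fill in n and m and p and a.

Rows 3 and 4 both sum to 135, so that's the common total.
The known cells in row 8 total 112, leaving 135 − 112 = 23 for the blank.
The known cells in column 2 total 121, leaving 135 − 121 = 14 for the blank.
The known cells in row 2 total 111, leaving 135 − 111 = 24 for the blank.
The known cells in row 1 total 126, leaving 135 − 126 = 9 for the blank.

n = 23, m = 14, p = 24, a = 9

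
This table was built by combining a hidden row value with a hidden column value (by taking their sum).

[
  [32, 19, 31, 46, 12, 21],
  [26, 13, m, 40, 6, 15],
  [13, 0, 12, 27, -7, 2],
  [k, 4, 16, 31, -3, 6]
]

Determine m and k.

m = 25, k = 17

The difference between any two rows is the same in every column — this is an addition table with the headers hidden.
Row 2 minus row 1 is 6 − 12 = -6, so its entry in column 3 is 31 + (-6) = 25.
Row 4 minus row 1 is -3 − 12 = -15, so its entry in column 1 is 32 + (-15) = 17.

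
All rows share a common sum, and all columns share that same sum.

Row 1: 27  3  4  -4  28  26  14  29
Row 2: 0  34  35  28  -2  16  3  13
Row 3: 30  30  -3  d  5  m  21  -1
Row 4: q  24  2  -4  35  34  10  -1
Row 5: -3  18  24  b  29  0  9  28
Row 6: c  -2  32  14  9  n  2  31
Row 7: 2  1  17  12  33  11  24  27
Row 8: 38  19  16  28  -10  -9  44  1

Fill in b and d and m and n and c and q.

Rows 1 and 2 both sum to 127, so that's the common total.
The known cells in row 5 total 105, leaving 127 − 105 = 22 for the blank.
The known cells in row 4 total 100, leaving 127 − 100 = 27 for the blank.
The known cells in column 4 total 96, leaving 127 − 96 = 31 for the blank.
The known cells in column 1 total 121, leaving 127 − 121 = 6 for the blank.
The known cells in row 6 total 92, leaving 127 − 92 = 35 for the blank.
The known cells in row 3 total 113, leaving 127 − 113 = 14 for the blank.

b = 22, d = 31, m = 14, n = 35, c = 6, q = 27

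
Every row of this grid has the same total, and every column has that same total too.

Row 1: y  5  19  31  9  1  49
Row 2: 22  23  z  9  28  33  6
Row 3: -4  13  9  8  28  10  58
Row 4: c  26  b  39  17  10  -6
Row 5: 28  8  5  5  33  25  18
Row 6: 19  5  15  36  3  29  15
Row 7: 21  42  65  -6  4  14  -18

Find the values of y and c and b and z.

y = 8, c = 28, b = 8, z = 1

Rows 3 and 5 both sum to 122, so that's the common total.
Row 2 has 22 + 23 + 9 + 28 + 33 + 6 = 121; the blank must be 122 − 121 = 1.
Column 3 has 19 + 1 + 9 + 5 + 15 + 65 = 114; the blank must be 122 − 114 = 8.
Row 4 has 26 + 8 + 39 + 17 + 10 − 6 = 94; the blank must be 122 − 94 = 28.
Row 1 has 5 + 19 + 31 + 9 + 1 + 49 = 114; the blank must be 122 − 114 = 8.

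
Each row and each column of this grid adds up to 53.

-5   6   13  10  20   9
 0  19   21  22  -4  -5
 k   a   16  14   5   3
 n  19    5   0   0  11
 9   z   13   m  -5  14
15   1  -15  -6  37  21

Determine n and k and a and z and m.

n = 18, k = 16, a = -1, z = 9, m = 13

Column 4 has 10 + 22 + 14 + 0 − 6 = 40; the blank must be 53 − 40 = 13.
Row 4 has 19 + 5 + 0 + 0 + 11 = 35; the blank must be 53 − 35 = 18.
Column 1 has -5 + 0 + 18 + 9 + 15 = 37; the blank must be 53 − 37 = 16.
Row 3 has 16 + 16 + 14 + 5 + 3 = 54; the blank must be 53 − 54 = -1.
Row 5 has 9 + 13 + 13 − 5 + 14 = 44; the blank must be 53 − 44 = 9.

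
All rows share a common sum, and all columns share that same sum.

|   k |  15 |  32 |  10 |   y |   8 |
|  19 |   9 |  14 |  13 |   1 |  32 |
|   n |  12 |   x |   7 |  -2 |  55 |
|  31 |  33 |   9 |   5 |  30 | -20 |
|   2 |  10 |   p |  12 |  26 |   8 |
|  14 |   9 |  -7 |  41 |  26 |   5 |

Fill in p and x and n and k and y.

Rows 2 and 4 both sum to 88, so that's the common total.
Column 5: 1 − 2 + 30 + 26 + 26 = 81, so its missing entry is 88 − 81 = 7.
Row 1: 15 + 32 + 10 + 7 + 8 = 72, so its missing entry is 88 − 72 = 16.
Column 1: 16 + 19 + 31 + 2 + 14 = 82, so its missing entry is 88 − 82 = 6.
Row 5: 2 + 10 + 12 + 26 + 8 = 58, so its missing entry is 88 − 58 = 30.
Row 3: 6 + 12 + 7 − 2 + 55 = 78, so its missing entry is 88 − 78 = 10.

p = 30, x = 10, n = 6, k = 16, y = 7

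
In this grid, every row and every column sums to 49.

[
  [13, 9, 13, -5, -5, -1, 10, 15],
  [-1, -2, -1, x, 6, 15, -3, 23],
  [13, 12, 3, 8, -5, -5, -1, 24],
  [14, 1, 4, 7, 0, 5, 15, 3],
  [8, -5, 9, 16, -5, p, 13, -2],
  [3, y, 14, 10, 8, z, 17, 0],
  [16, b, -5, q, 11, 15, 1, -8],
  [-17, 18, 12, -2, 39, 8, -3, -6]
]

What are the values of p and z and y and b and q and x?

p = 15, z = -3, y = 0, b = 16, q = 3, x = 12

The known cells in row 5 total 34, leaving 49 − 34 = 15 for the blank.
The known cells in column 6 total 52, leaving 49 − 52 = -3 for the blank.
The known cells in row 6 total 49, leaving 49 − 49 = 0 for the blank.
The known cells in column 2 total 33, leaving 49 − 33 = 16 for the blank.
The known cells in row 7 total 46, leaving 49 − 46 = 3 for the blank.
The known cells in row 2 total 37, leaving 49 − 37 = 12 for the blank.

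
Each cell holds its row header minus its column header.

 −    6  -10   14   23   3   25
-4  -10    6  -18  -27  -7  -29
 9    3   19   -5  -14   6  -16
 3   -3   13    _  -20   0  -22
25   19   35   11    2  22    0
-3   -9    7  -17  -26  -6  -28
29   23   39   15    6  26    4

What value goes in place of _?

-11

3 − 14 = -11.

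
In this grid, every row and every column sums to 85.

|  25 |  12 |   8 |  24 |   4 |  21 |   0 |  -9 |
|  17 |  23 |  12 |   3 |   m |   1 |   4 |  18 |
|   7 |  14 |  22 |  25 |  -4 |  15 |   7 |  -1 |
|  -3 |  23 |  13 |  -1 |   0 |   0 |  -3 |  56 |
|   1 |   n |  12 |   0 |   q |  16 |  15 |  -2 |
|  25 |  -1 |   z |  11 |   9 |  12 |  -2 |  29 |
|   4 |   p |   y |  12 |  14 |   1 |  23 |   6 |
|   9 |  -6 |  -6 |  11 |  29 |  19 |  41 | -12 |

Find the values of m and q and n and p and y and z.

m = 7, q = 26, n = 17, p = 3, y = 22, z = 2

The known cells in row 2 total 78, leaving 85 − 78 = 7 for the blank.
The known cells in column 5 total 59, leaving 85 − 59 = 26 for the blank.
The known cells in row 5 total 68, leaving 85 − 68 = 17 for the blank.
The known cells in column 2 total 82, leaving 85 − 82 = 3 for the blank.
The known cells in row 7 total 63, leaving 85 − 63 = 22 for the blank.
The known cells in row 6 total 83, leaving 85 − 83 = 2 for the blank.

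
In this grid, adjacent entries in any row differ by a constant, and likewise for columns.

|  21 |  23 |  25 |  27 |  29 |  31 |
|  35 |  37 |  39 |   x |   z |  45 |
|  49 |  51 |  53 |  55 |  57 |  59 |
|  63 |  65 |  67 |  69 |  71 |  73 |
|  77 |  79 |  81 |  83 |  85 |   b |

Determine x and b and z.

Along each row the entries change by 2 per step; down each column they change by 14.
Row 2: from 35 at column 1, stepping by 2 to column 4 gives 41.
Row 5: from 77 at column 1, stepping by 2 to column 6 gives 87.
Row 2: from 35 at column 1, stepping by 2 to column 5 gives 43.

x = 41, b = 87, z = 43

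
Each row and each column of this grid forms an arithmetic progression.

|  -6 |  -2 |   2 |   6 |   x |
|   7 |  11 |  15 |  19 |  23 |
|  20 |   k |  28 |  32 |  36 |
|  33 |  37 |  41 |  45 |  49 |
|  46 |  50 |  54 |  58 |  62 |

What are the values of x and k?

x = 10, k = 24

Along each row the entries change by 4 per step; down each column they change by 13.
Row 1: from -6 at column 1, stepping by 4 to column 5 gives 10.
Row 3: from 20 at column 1, stepping by 4 to column 2 gives 24.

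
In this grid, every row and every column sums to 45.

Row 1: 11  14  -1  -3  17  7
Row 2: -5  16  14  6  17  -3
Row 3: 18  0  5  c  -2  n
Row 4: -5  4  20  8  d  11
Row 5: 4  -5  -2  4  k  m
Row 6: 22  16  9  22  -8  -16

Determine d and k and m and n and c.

Row 4 has -5 + 4 + 20 + 8 + 11 = 38; the blank must be 45 − 38 = 7.
Column 5 has 17 + 17 − 2 + 7 − 8 = 31; the blank must be 45 − 31 = 14.
Column 4 has -3 + 6 + 8 + 4 + 22 = 37; the blank must be 45 − 37 = 8.
Row 5 has 4 − 5 − 2 + 4 + 14 = 15; the blank must be 45 − 15 = 30.
Row 3 has 18 + 0 + 5 + 8 − 2 = 29; the blank must be 45 − 29 = 16.

d = 7, k = 14, m = 30, n = 16, c = 8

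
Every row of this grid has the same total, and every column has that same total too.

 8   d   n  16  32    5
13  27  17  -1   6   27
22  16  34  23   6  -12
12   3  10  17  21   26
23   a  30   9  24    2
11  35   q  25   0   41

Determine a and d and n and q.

a = 1, d = 7, n = 21, q = -23

Rows 2 and 3 both sum to 89, so that's the common total.
Row 5 has 23 + 30 + 9 + 24 + 2 = 88; the blank must be 89 − 88 = 1.
Column 2 has 27 + 16 + 3 + 1 + 35 = 82; the blank must be 89 − 82 = 7.
Row 1 has 8 + 7 + 16 + 32 + 5 = 68; the blank must be 89 − 68 = 21.
Row 6 has 11 + 35 + 25 + 0 + 41 = 112; the blank must be 89 − 112 = -23.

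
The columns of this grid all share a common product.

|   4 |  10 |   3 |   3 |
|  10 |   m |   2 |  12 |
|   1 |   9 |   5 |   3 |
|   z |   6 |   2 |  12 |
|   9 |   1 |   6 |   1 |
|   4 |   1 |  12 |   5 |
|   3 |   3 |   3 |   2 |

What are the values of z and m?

Columns 3 and 4 each multiply to 12960, so every column has product 12960.
Column 1: 4×10×1×9×4×3 = 4320, so the missing entry is 12960 ÷ 4320 = 3.
Column 2: 10×9×6×1×1×3 = 1620, so the missing entry is 12960 ÷ 1620 = 8.

z = 3, m = 8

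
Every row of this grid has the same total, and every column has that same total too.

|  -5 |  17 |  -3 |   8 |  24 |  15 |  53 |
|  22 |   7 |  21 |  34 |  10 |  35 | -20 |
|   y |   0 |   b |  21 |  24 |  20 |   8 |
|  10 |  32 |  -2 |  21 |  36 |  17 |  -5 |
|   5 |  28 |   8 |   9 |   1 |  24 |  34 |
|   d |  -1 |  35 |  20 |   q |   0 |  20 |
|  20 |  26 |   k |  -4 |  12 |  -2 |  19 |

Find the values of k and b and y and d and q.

k = 38, b = 12, y = 24, d = 33, q = 2

Rows 1 and 2 both sum to 109, so that's the common total.
Row 7: 20 + 26 − 4 + 12 − 2 + 19 = 71, so its missing entry is 109 − 71 = 38.
Column 5: 24 + 10 + 24 + 36 + 1 + 12 = 107, so its missing entry is 109 − 107 = 2.
Row 6: -1 + 35 + 20 + 2 + 0 + 20 = 76, so its missing entry is 109 − 76 = 33.
Column 1: -5 + 22 + 10 + 5 + 33 + 20 = 85, so its missing entry is 109 − 85 = 24.
Row 3: 24 + 0 + 21 + 24 + 20 + 8 = 97, so its missing entry is 109 − 97 = 12.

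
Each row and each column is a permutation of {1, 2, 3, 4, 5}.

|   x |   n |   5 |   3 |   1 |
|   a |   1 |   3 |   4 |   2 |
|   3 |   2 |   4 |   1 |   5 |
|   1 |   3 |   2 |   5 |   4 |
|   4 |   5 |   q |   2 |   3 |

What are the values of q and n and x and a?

q = 1, n = 4, x = 2, a = 5

Cell (2,1): row 2 already has {1, 2, 3, 4} → 5.
At (row 1, col 2): column 2 already has {1, 2, 3, 5}, so the value is 4.
At (row 5, col 3): row 5 already has {2, 3, 4, 5}, so the value is 1.
Cell (1,1): row 1 already has {1, 3, 4, 5} → 2.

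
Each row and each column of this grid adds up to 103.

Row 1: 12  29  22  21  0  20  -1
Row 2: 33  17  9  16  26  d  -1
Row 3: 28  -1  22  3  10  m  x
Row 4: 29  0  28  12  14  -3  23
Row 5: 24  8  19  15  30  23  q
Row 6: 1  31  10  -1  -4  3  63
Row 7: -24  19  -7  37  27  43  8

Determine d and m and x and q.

The known cells in row 5 total 119, leaving 103 − 119 = -16 for the blank.
The known cells in column 7 total 76, leaving 103 − 76 = 27 for the blank.
The known cells in row 3 total 89, leaving 103 − 89 = 14 for the blank.
The known cells in row 2 total 100, leaving 103 − 100 = 3 for the blank.

d = 3, m = 14, x = 27, q = -16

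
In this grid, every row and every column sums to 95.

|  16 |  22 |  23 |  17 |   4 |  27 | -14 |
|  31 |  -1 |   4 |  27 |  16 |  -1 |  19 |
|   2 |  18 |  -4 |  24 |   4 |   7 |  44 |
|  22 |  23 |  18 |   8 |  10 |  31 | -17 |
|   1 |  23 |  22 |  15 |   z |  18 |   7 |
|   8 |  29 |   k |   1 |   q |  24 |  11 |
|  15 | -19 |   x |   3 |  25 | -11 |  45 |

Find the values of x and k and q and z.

x = 37, k = -5, q = 27, z = 9

Row 5: 1 + 23 + 22 + 15 + 18 + 7 = 86, so its missing entry is 95 − 86 = 9.
Row 7: 15 − 19 + 3 + 25 − 11 + 45 = 58, so its missing entry is 95 − 58 = 37.
Column 5: 4 + 16 + 4 + 10 + 9 + 25 = 68, so its missing entry is 95 − 68 = 27.
Row 6: 8 + 29 + 1 + 27 + 24 + 11 = 100, so its missing entry is 95 − 100 = -5.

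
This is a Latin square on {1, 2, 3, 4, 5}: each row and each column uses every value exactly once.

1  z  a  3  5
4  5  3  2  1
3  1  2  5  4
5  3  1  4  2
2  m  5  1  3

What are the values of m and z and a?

Cell (1,3): column 3 already has {1, 2, 3, 5} → 4.
At (row 1, col 2): row 1 already has {1, 3, 4, 5}, so the value is 2.
For row 5, column 2: row 5 already has {1, 2, 3, 5}; that leaves 4.

m = 4, z = 2, a = 4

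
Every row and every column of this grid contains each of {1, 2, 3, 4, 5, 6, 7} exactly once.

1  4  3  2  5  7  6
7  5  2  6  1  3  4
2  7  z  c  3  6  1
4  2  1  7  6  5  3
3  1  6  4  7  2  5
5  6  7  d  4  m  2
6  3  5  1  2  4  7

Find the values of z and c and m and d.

For row 6, column 6: column 6 already has {2, 3, 4, 5, 6, 7}; that leaves 1.
At (row 6, col 4): row 6 already has {1, 2, 4, 5, 6, 7}, so the value is 3.
At (row 3, col 4): column 4 already has {1, 2, 3, 4, 6, 7}, so the value is 5.
Cell (3,3): row 3 already has {1, 2, 3, 5, 6, 7} → 4.

z = 4, c = 5, m = 1, d = 3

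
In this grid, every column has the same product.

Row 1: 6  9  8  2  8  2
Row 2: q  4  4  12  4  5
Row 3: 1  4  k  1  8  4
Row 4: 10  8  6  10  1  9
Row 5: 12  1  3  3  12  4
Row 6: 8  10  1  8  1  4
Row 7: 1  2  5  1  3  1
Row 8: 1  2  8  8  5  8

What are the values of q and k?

q = 8, k = 2

Columns 4 and 6 each multiply to 46080, so every column has product 46080.
Column 1: 6×1×10×12×8×1×1 = 5760, so the missing entry is 46080 ÷ 5760 = 8.
Column 3: 8×4×6×3×1×5×8 = 23040, so the missing entry is 46080 ÷ 23040 = 2.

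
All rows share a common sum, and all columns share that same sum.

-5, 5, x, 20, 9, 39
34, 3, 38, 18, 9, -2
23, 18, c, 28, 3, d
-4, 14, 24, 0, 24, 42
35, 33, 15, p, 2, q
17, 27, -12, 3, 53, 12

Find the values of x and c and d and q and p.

Rows 2 and 4 both sum to 100, so that's the common total.
Column 4: 20 + 18 + 28 + 0 + 3 = 69, so its missing entry is 100 − 69 = 31.
Row 5: 35 + 33 + 15 + 31 + 2 = 116, so its missing entry is 100 − 116 = -16.
Row 1: -5 + 5 + 20 + 9 + 39 = 68, so its missing entry is 100 − 68 = 32.
Column 3: 32 + 38 + 24 + 15 − 12 = 97, so its missing entry is 100 − 97 = 3.
Row 3: 23 + 18 + 3 + 28 + 3 = 75, so its missing entry is 100 − 75 = 25.

x = 32, c = 3, d = 25, q = -16, p = 31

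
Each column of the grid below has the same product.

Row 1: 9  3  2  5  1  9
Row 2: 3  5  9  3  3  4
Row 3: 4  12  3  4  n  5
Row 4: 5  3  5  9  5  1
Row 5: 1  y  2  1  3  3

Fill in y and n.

Columns 1 and 3 each multiply to 540, so every column has product 540.
Column 2: 3×5×12×3 = 540, so the missing entry is 540 ÷ 540 = 1.
Column 5: 1×3×5×3 = 45, so the missing entry is 540 ÷ 45 = 12.

y = 1, n = 12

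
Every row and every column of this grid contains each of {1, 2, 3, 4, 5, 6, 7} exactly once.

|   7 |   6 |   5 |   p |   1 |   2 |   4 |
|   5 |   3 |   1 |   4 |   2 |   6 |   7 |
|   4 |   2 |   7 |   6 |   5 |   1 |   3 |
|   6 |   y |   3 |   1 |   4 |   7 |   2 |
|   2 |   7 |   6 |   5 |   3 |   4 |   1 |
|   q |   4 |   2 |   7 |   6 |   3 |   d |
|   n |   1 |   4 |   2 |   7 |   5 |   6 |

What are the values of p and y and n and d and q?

p = 3, y = 5, n = 3, d = 5, q = 1

Cell (4,2): row 4 already has {1, 2, 3, 4, 6, 7} → 5.
For row 1, column 4: row 1 already has {1, 2, 4, 5, 6, 7}; that leaves 3.
For row 6, column 7: column 7 already has {1, 2, 3, 4, 6, 7}; that leaves 5.
At (row 6, col 1): row 6 already has {2, 3, 4, 5, 6, 7}, so the value is 1.
Cell (7,1): row 7 already has {1, 2, 4, 5, 6, 7} → 3.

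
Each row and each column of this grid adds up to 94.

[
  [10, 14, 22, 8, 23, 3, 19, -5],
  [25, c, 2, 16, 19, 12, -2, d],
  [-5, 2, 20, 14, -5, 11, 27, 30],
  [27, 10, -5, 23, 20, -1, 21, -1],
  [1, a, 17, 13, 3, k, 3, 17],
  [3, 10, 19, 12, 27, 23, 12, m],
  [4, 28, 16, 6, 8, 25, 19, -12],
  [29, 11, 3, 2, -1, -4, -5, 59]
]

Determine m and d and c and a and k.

The known cells in row 6 total 106, leaving 94 − 106 = -12 for the blank.
The known cells in column 8 total 76, leaving 94 − 76 = 18 for the blank.
The known cells in row 2 total 90, leaving 94 − 90 = 4 for the blank.
The known cells in column 6 total 69, leaving 94 − 69 = 25 for the blank.
The known cells in row 5 total 79, leaving 94 − 79 = 15 for the blank.

m = -12, d = 18, c = 4, a = 15, k = 25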